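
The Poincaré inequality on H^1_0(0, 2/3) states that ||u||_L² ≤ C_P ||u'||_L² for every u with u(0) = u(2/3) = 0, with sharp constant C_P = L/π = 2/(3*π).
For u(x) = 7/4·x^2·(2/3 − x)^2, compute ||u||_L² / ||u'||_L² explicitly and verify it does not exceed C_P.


||u||_L² / ||u'||_L² = sqrt(3)/9 < C_P = 2/(3*π).

u(x) = 7/4·x^2·(2/3 − x)^2, so u'(x) = 7*x*(3*x - 2)*(3*x - 1)/9.
u(x) = 7/4·x^2·(2/3 − x)^2 vanishes at x = 0 and x = 2/3, so u ∈ H^1_0(0, 2/3). Differentiate via the product rule and integrate the resulting polynomials term by term.
  ∫_0^2/3 u² dx = ∫_0^2/3 (49*x^8/16 - 49*x^7/6 + 49*x^6/6 - 98*x^5/27 + 49*x^4/81) dx. Term by term:
    ∫_0^2/3 49*x^8/16 dx = 1568/177147;  ∫_0^2/3 -49*x^7/6 dx = -784/19683;  ∫_0^2/3 49*x^6/6 dx = 448/6561;
    ∫_0^2/3 -98*x^5/27 dx = -3136/59049;  ∫_0^2/3 49*x^4/81 dx = 1568/98415.
  Sum: 1568/177147 − 784/19683 + 448/6561 − 3136/59049 + 1568/98415 = 112/885735.
  ∫_0^2/3 (u')² dx = ∫_0^2/3 (49*x^6 - 98*x^5 + 637*x^4/9 - 196*x^3/9 + 196*x^2/81) dx. Term by term:
    ∫_0^2/3 49*x^6 dx = 896/2187;  ∫_0^2/3 -98*x^5 dx = -3136/2187;  ∫_0^2/3 637*x^4/9 dx = 20384/10935;
    ∫_0^2/3 -196*x^3/9 dx = -784/729;  ∫_0^2/3 196*x^2/81 dx = 1568/6561.
  Sum: 896/2187 − 3136/2187 + 20384/10935 − 784/729 + 1568/6561 = 112/32805.
∫_0^2/3 u² dx = 112/885735, so ||u||_L² = 4*sqrt(105)/3645.
∫_0^2/3 (u')² dx = 112/32805, so ||u'||_L² = 4*sqrt(35)/405.
Ratio ||u||_L² / ||u'||_L² = sqrt(3)/9.
Sharp Poincaré constant on H^1_0(0, 2/3) is C_P = L/π = 2/(3*π), achieved by sin(3*π/2·x).
A polynomial bump cannot attain the sharp Poincaré constant (only the first sine eigenfunction does), so the ratio is strictly less than C_P, consistent with ||u||_L² ≤ C_P ||u'||_L².


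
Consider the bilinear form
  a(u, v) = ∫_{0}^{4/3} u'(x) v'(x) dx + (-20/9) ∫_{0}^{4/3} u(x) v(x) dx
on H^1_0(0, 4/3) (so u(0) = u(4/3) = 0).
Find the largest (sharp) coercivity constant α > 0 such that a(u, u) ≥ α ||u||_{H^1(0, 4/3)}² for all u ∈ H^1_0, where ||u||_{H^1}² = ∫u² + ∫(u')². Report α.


α = (-320 + 81*π^2)/(9*(16 + 9*π^2))

Coercivity of a(·,·) on H^1_0(0, 4/3) means a(u, u) ≥ α ||u||_{H^1}² for every u ∈ H^1_0.
The interval has length L = 4/3, and Poincaré/coercivity depend only on L. Here a(u, u) = ∫(u')² + (-20/9)·∫u².
Here c = -20/9 < 0 with |c| < (π/L)² = 9*π^2/16, so coercivity still holds. The condition a(u,u) ≥ α||u||_{H^1}² reads (1−α)∫(u')² ≥ (α−c)∫u². Any admissible α is ≤ 1 (rapidly oscillating u have ∫u²/∫(u')² → 0), and α = 1 would force 0 ≥ (1−c)∫u², impossible since c < 1; so 1−α > 0. By the sharp Poincaré inequality on H^1_0 of an interval of length L, ∫(u')² ≥ (π/L)²∫u² with equality for the first sine mode sin(π(x−x₀)/L) (x₀ the left endpoint), so the inequality holds for all u iff (1−α)(π/L)² ≥ α − c, i.e. α ≤ ((π/L)² + c)/((π/L)² + 1) = (1 + c(L/π)²)/(1 + (L/π)²). (Direct route, valid since c ≤ 0: Poincaré gives c∫u² ≥ c(L/π)²∫(u')², so a(u,u) ≥ (1 + c(L/π)²)∫(u')², while ||u||_{H^1}² ≤ (1 + (L/π)²)∫(u')²; dividing yields the same α.) With (π/L)² = 9*π^2/16 and c = -20/9, the largest admissible constant is α = ((π/L)² + c)/((π/L)² + 1).
Simplifying, α = (-320 + 81*π^2)/(9*(16 + 9*π^2)).


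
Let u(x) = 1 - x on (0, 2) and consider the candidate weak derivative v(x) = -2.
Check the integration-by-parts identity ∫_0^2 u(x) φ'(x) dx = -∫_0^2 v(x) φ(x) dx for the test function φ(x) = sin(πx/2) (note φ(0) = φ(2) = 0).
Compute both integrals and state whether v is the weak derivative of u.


LHS = 4/π, RHS = 8/π. No, v is not the weak derivative of u.

u(x) = 1 - x, classical derivative u'(x) = -1.
φ(x) = sin(πx/2), so φ'(x) = π*cos(π*x/2)/2.
Note φ(0) = φ(2) = 0, so the boundary term u·φ vanishes.
LHS = ∫_0^2 u(x) φ'(x) dx = ∫_0^2 (-π*x*cos(π*x/2)/2 + π*cos(π*x/2)/2) dx. Term by term:
  ∫_0^2 π*cos(π*x/2)/2 dx = 0;  ∫_0^2 -π*x*cos(π*x/2)/2 dx = 4/π.
Sum: 0 + 4/π = 4/π.
So LHS = 4/π.
∫_0^2 v(x) φ(x) dx = ∫_0^2 (-2*sin(π*x/2)) dx. Term by term:
  ∫_0^2 -2*sin(π*x/2) dx = -8/π.
So RHS = -∫_0^2 v(x) φ(x) dx = 8/π.
LHS − RHS = -4/π ≠ 0, so the identity fails.
(For a valid weak derivative the identity must hold for EVERY test function, in particular this one. The failure shows v is NOT the weak derivative of u.)
Correct weak derivative would be u'(x) = -1.


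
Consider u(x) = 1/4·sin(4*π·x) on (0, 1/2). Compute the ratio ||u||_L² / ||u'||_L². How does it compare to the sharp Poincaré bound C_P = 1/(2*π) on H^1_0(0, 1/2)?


||u||_L² / ||u'||_L² = 1/(4*π) < C_P = 1/(2*π).

u(x) = 1/4·sin(4*π·x), so u'(x) = π*cos(4*π*x).
Writing u(x) = A·sin(kπx/L) with A = 1/4 and k = 2, use ∫_0^L sin²(kπx/L) dx = L/2 and ∫_0^L cos²(kπx/L) dx = L/2.
u² = 1/16·sin²(4*π·x) and (u')² = π^2·cos²(4*π·x), and each of sin², cos² integrates to L/2 = 1/4 over (0, 1/2).
∫_0^1/2 u² dx = 1/64, so ||u||_L² = 1/8.
∫_0^1/2 (u')² dx = π^2/4, so ||u'||_L² = π/2.
Ratio ||u||_L² / ||u'||_L² = 1/(4*π).
Sharp Poincaré constant on H^1_0(0, 1/2) is C_P = L/π = 1/(2*π), achieved by sin(2*π·x).
This is the k = 2 harmonic; the ratio L/(kπ) is strictly less than C_P = L/π, consistent with the sharp inequality ||u||_L² ≤ C_P ||u'||_L².


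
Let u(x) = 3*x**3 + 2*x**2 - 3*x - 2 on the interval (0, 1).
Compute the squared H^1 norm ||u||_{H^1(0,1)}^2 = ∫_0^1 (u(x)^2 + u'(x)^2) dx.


||u||_{H^1}^2 = 2452/105

The H^1 norm (squared) on an interval (0, L) is
  ||u||_{H^1}^2 = ∫_0^L u(x)^2 dx + ∫_0^L u'(x)^2 dx.
Compute u'(x) = 9*x**2 + 4*x - 3.
Then u(x)^2 = 9*x**6 + 12*x**5 - 14*x**4 - 24*x**3 + x**2 + 12*x + 4 and u'(x)^2 = 81*x**4 + 72*x**3 - 38*x**2 - 24*x + 9.
Integrate each monomial from 0 to 1 using ∫_0^1 c·x^n dx = c·1^(n+1)/(n+1):
  ∫_0^1 u(x)^2 dx = ∫_0^1 (9*x^6 + 12*x^5 - 14*x^4 - 24*x^3 + x^2 + 12*x + 4) dx. Term by term:
    ∫_0^1 9*x^6 dx = 9/7;  ∫_0^1 12*x^5 dx = 2;  ∫_0^1 -14*x^4 dx = -14/5;
    ∫_0^1 -24*x^3 dx = -6;  ∫_0^1 x^2 dx = 1/3;  ∫_0^1 12*x dx = 6;
    ∫_0^1 4 dx = 4.
  Sum: 9/7 + 2 − 14/5 − 6 + 1/3 + 6 + 4 = 506/105.
  ∫_0^1 u'(x)^2 dx = ∫_0^1 (81*x^4 + 72*x^3 - 38*x^2 - 24*x + 9) dx. Term by term:
    ∫_0^1 81*x^4 dx = 81/5;  ∫_0^1 72*x^3 dx = 18;  ∫_0^1 -38*x^2 dx = -38/3;
    ∫_0^1 -24*x dx = -12;  ∫_0^1 9 dx = 9.
  Sum: 81/5 + 18 − 38/3 − 12 + 9 = 278/15.
Adding: ||u||_{H^1}^2 = 506/105 + 278/15 = 2452/105.


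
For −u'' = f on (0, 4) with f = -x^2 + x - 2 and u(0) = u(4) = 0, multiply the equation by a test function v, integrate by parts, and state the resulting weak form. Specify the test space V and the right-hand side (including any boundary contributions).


V = H^1_0(0, 4) (so v(0) = v(4) = 0); weak form: ∫_0^4 u'v' dx = ∫_0^4 (-x^2 + x - 2) v dx for all v ∈ V.

Multiply both sides by a test function v and integrate from 0 to 4:
  ∫_0^4 −u''(x) v(x) dx = ∫_0^4 f(x) v(x) dx.
Integrate the LHS by parts once:
  ∫_0^4 −u'' v dx = −[u'(x) v(x)]_0^4 + ∫_0^4 u'(x) v'(x) dx.
Thus ∫_0^4 u'(x) v'(x) dx = ∫_0^4 f(x) v(x) dx + [u'(x) v(x)]_0^4.
Choose V so that boundary terms are either known or forced to vanish.
u is Dirichlet: u(0) = u(4) = 0. Let V = H^1_0(0, 4); then v(0) = v(4) = 0, and [u' v]_0^4 = 0.
Weak formulation: find u (satisfying any essential BC) such that ∫_0^4 u'(x) v'(x) dx = ∫_0^4 f v dx for all v ∈ V.
Substituting f(x) = -x^2 + x - 2, the right-hand side is ∫_0^4 (-x^2 + x - 2) v dx.


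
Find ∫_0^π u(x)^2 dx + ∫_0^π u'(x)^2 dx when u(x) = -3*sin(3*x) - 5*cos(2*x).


||u||_{H^1(0,π)}^2 = 180 + 215*π/2

u'(x) = 10*sin(2*x) - 9*cos(3*x).
Expand u² and (u')² and integrate term by term on (0, π), using: for integers n ≥ 1, ∫_0^π sin²(nx) dx = ∫_0^π cos²(nx) dx = π/2; for n ≠ n', ∫_0^π sin(nx)sin(n'x) dx = ∫_0^π cos(nx)cos(n'x) dx = 0; and by product-to-sum, ∫_0^π sin(nx)cos(n'x) dx = ½∫_0^π [sin((n+n')x) + sin((n−n')x)] dx, which is 0 when n+n' is even and 2n/(n²−n'²) when n+n' is odd (it need not vanish on (0, π)).
  u² squared terms: (-5)²·∫cos(2x)² dx = 25·π/2 = 25*π/2;  (-3)²·∫sin(3x)² dx = 9·π/2 = 9*π/2.
  u² cross terms: 2·(-5)·(-3)·∫cos(2x)·sin(3x) dx = 30·(6/5) = 36.
  So ∫_0^π u² dx = 25*π/2 + 9*π/2 + 36 = 36 + 17*π.
  (u')² squared terms: (-9)²·∫cos(3x)² dx = 81·π/2 = 81*π/2;  (10)²·∫sin(2x)² dx = 100·π/2 = 50*π.
  (u')² cross terms: 2·(-9)·(10)·∫cos(3x)·sin(2x) dx = -180·(-4/5) = 144.
  So ∫_0^π (u')² dx = 81*π/2 + 50*π + 144 = 144 + 181*π/2.
||u||_{H^1}^2 = (36 + 17*π) + (144 + 181*π/2) = 180 + 215*π/2.


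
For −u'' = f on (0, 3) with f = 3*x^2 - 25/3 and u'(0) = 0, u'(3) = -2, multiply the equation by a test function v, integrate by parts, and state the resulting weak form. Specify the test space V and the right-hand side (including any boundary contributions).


V = H^1(0, 3) (v unrestricted at boundary; u is determined up to an additive constant); weak form: ∫_0^3 u'v' dx = ∫_0^3 (3*x^2 - 25/3) v dx − 2·v(3) for all v ∈ V.

Multiply both sides by a test function v and integrate from 0 to 3:
  ∫_0^3 −u''(x) v(x) dx = ∫_0^3 f(x) v(x) dx.
Integrate the LHS by parts once:
  ∫_0^3 −u'' v dx = −[u'(x) v(x)]_0^3 + ∫_0^3 u'(x) v'(x) dx.
Thus ∫_0^3 u'(x) v'(x) dx = ∫_0^3 f(x) v(x) dx + [u'(x) v(x)]_0^3.
Choose V so that boundary terms are either known or forced to vanish.
u has inhomogeneous Neumann u'(0) = 0, u'(3) = -2. [u' v]_0^3 = (-2)·v(3) − (0)·v(0) = − 2·v(3). Take V = H^1(0, 3); boundary term becomes part of RHS.
Weak formulation: find u (satisfying any essential BC) such that ∫_0^3 u'(x) v'(x) dx = ∫_0^3 f v dx − 2·v(3) for all v ∈ V (Neumann data are natural BCs: they enter the RHS as boundary terms).
Substituting f(x) = 3*x^2 - 25/3, the right-hand side is ∫_0^3 (3*x^2 - 25/3) v dx − 2·v(3).
Compatibility check (pure Neumann): taking v ≡ 1 ∈ V gives 0 = ∫_0^3 f dx + (-2) − (0), i.e. ∫_0^3 f dx must equal u'(0) − u'(3) = 2. Indeed ∫_0^3 (3*x^2 - 25/3) dx = 2, so the data are compatible. The solution is then unique only up to an additive constant (fix it e.g. by requiring ∫_0^3 u dx = 0).


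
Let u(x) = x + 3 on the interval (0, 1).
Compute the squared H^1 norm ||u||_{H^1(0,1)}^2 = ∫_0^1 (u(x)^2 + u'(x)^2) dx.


||u||_{H^1}^2 = 40/3

The H^1 norm (squared) on an interval (0, L) is
  ||u||_{H^1}^2 = ∫_0^L u(x)^2 dx + ∫_0^L u'(x)^2 dx.
Compute u'(x) = 1.
Then u(x)^2 = x**2 + 6*x + 9 and u'(x)^2 = 1.
Integrate each monomial from 0 to 1 using ∫_0^1 c·x^n dx = c·1^(n+1)/(n+1):
  ∫_0^1 u(x)^2 dx = ∫_0^1 (x^2 + 6*x + 9) dx. Term by term:
    ∫_0^1 x^2 dx = 1/3;  ∫_0^1 6*x dx = 3;  ∫_0^1 9 dx = 9.
  Sum: 1/3 + 3 + 9 = 37/3.
  ∫_0^1 u'(x)^2 dx = ∫_0^1 (1) dx. Term by term:
    ∫_0^1 1 dx = 1.
Adding: ||u||_{H^1}^2 = 37/3 + 1 = 40/3.


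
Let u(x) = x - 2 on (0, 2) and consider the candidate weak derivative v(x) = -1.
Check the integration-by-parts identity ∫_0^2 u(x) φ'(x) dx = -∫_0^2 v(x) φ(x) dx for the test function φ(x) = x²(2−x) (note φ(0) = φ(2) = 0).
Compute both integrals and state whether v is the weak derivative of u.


LHS = -4/3, RHS = 4/3. No, v is not the weak derivative of u.

u(x) = x - 2, classical derivative u'(x) = 1.
φ(x) = x²(2−x), so φ'(x) = x*(4 - 3*x).
Note φ(0) = φ(2) = 0, so the boundary term u·φ vanishes.
LHS = ∫_0^2 u(x) φ'(x) dx = ∫_0^2 (-3*x^3 + 10*x^2 - 8*x) dx. Term by term:
  ∫_0^2 -3*x^3 dx = -12;  ∫_0^2 10*x^2 dx = 80/3;  ∫_0^2 -8*x dx = -16.
Sum: -12 + 80/3 − 16 = -4/3.
So LHS = -4/3.
∫_0^2 v(x) φ(x) dx = ∫_0^2 (x^3 - 2*x^2) dx. Term by term:
  ∫_0^2 x^3 dx = 4;  ∫_0^2 -2*x^2 dx = -16/3.
Sum: 4 − 16/3 = -4/3.
So RHS = -∫_0^2 v(x) φ(x) dx = 4/3.
LHS − RHS = -8/3 ≠ 0, so the identity fails.
(For a valid weak derivative the identity must hold for EVERY test function, in particular this one. The failure shows v is NOT the weak derivative of u.)
Correct weak derivative would be u'(x) = 1.


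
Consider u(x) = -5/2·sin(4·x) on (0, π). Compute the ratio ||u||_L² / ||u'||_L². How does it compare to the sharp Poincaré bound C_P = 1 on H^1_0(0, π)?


||u||_L² / ||u'||_L² = 1/4 < C_P = 1.

u(x) = -5/2·sin(4·x), so u'(x) = -10*cos(4*x).
Writing u(x) = A·sin(kπx/L) with A = -5/2 and k = 4, use ∫_0^L sin²(kπx/L) dx = L/2 and ∫_0^L cos²(kπx/L) dx = L/2.
u² = 25/4·sin²(4·x) and (u')² = 100·cos²(4·x), and each of sin², cos² integrates to L/2 = π/2 over (0, π).
∫_0^π u² dx = 25*π/8, so ||u||_L² = 5*sqrt(2)*sqrt(π)/4.
∫_0^π (u')² dx = 50*π, so ||u'||_L² = 5*sqrt(2)*sqrt(π).
Ratio ||u||_L² / ||u'||_L² = 1/4.
Sharp Poincaré constant on H^1_0(0, π) is C_P = L/π = 1, achieved by sin(x).
This is the k = 4 harmonic; the ratio L/(kπ) is strictly less than C_P = L/π, consistent with the sharp inequality ||u||_L² ≤ C_P ||u'||_L².


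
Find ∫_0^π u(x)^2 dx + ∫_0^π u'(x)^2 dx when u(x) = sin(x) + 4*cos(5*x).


||u||_{H^1(0,π)}^2 = 209*π

u'(x) = -20*sin(5*x) + cos(x).
Expand u² and (u')² and integrate term by term on (0, π), using: for integers n ≥ 1, ∫_0^π sin²(nx) dx = ∫_0^π cos²(nx) dx = π/2; for n ≠ n', ∫_0^π sin(nx)sin(n'x) dx = ∫_0^π cos(nx)cos(n'x) dx = 0; and by product-to-sum, ∫_0^π sin(nx)cos(n'x) dx = ½∫_0^π [sin((n+n')x) + sin((n−n')x)] dx, which is 0 when n+n' is even and 2n/(n²−n'²) when n+n' is odd (it need not vanish on (0, π)).
  u² squared terms: (4)²·∫cos(5x)² dx = 16·π/2 = 8*π;  (1)²·∫sin(x)² dx = 1·π/2 = π/2.
  u² cross terms: 2·(4)·(1)·∫cos(5x)·sin(x) dx = 8·(0) = 0.
  So ∫_0^π u² dx = 8*π + π/2 + 0 = 17*π/2.
  (u')² squared terms: (-20)²·∫sin(5x)² dx = 400·π/2 = 200*π;  (1)²·∫cos(x)² dx = 1·π/2 = π/2.
  (u')² cross terms: 2·(-20)·(1)·∫sin(5x)·cos(x) dx = -40·(0) = 0.
  So ∫_0^π (u')² dx = 200*π + π/2 + 0 = 401*π/2.
||u||_{H^1}^2 = (17*π/2) + (401*π/2) = 209*π.


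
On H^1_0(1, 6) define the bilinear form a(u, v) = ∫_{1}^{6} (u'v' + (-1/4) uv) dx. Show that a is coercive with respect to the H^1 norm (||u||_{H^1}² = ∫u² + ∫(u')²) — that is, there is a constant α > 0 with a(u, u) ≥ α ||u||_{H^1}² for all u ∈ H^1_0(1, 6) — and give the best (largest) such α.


α = (-25/4 + π^2)/(π^2 + 25)

Coercivity of a(·,·) on H^1_0(1, 6) means a(u, u) ≥ α ||u||_{H^1}² for every u ∈ H^1_0.
The interval has length L = 5, and Poincaré/coercivity depend only on L. Here a(u, u) = ∫(u')² + (-1/4)·∫u².
Here c = -1/4 < 0 with |c| < (π/L)² = π^2/25, so coercivity still holds. The condition a(u,u) ≥ α||u||_{H^1}² reads (1−α)∫(u')² ≥ (α−c)∫u². Any admissible α is ≤ 1 (rapidly oscillating u have ∫u²/∫(u')² → 0), and α = 1 would force 0 ≥ (1−c)∫u², impossible since c < 1; so 1−α > 0. By the sharp Poincaré inequality on H^1_0 of an interval of length L, ∫(u')² ≥ (π/L)²∫u² with equality for the first sine mode sin(π(x−x₀)/L) (x₀ the left endpoint), so the inequality holds for all u iff (1−α)(π/L)² ≥ α − c, i.e. α ≤ ((π/L)² + c)/((π/L)² + 1) = (1 + c(L/π)²)/(1 + (L/π)²). (Direct route, valid since c ≤ 0: Poincaré gives c∫u² ≥ c(L/π)²∫(u')², so a(u,u) ≥ (1 + c(L/π)²)∫(u')², while ||u||_{H^1}² ≤ (1 + (L/π)²)∫(u')²; dividing yields the same α.) With (π/L)² = π^2/25 and c = -1/4, the largest admissible constant is α = ((π/L)² + c)/((π/L)² + 1).
Simplifying, α = (-25/4 + π^2)/(π^2 + 25).


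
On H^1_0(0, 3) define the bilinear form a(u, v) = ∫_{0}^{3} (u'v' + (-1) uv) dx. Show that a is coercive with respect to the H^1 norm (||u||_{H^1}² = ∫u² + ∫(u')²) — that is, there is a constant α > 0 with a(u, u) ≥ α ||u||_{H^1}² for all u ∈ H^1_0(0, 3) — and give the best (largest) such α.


α = (-9 + π^2)/(9 + π^2)

Coercivity of a(·,·) on H^1_0(0, 3) means a(u, u) ≥ α ||u||_{H^1}² for every u ∈ H^1_0.
The interval has length L = 3, and Poincaré/coercivity depend only on L. Here a(u, u) = ∫(u')² + (-1)·∫u².
Here c = -1 < 0 with |c| < (π/L)² = π^2/9, so coercivity still holds. The condition a(u,u) ≥ α||u||_{H^1}² reads (1−α)∫(u')² ≥ (α−c)∫u². Any admissible α is ≤ 1 (rapidly oscillating u have ∫u²/∫(u')² → 0), and α = 1 would force 0 ≥ (1−c)∫u², impossible since c < 1; so 1−α > 0. By the sharp Poincaré inequality on H^1_0 of an interval of length L, ∫(u')² ≥ (π/L)²∫u² with equality for the first sine mode sin(π(x−x₀)/L) (x₀ the left endpoint), so the inequality holds for all u iff (1−α)(π/L)² ≥ α − c, i.e. α ≤ ((π/L)² + c)/((π/L)² + 1) = (1 + c(L/π)²)/(1 + (L/π)²). (Direct route, valid since c ≤ 0: Poincaré gives c∫u² ≥ c(L/π)²∫(u')², so a(u,u) ≥ (1 + c(L/π)²)∫(u')², while ||u||_{H^1}² ≤ (1 + (L/π)²)∫(u')²; dividing yields the same α.) With (π/L)² = π^2/9 and c = -1, the largest admissible constant is α = ((π/L)² + c)/((π/L)² + 1).
Simplifying, α = (-9 + π^2)/(9 + π^2).


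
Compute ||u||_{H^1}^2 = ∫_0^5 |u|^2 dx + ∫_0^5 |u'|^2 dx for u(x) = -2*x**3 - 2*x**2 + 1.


||u||_{H^1}^2 = 2054980/21

The H^1 norm (squared) on an interval (0, L) is
  ||u||_{H^1}^2 = ∫_0^L u(x)^2 dx + ∫_0^L u'(x)^2 dx.
Compute u'(x) = -6*x**2 - 4*x.
Then u(x)^2 = 4*x**6 + 8*x**5 + 4*x**4 - 4*x**3 - 4*x**2 + 1 and u'(x)^2 = 36*x**4 + 48*x**3 + 16*x**2.
Integrate each monomial from 0 to 5 using ∫_0^5 c·x^n dx = c·5^(n+1)/(n+1):
  ∫_0^5 u(x)^2 dx = ∫_0^5 (4*x^6 + 8*x^5 + 4*x^4 - 4*x^3 - 4*x^2 + 1) dx. Term by term:
    ∫_0^5 4*x^6 dx = 312500/7;  ∫_0^5 8*x^5 dx = 62500/3;  ∫_0^5 4*x^4 dx = 2500;
    ∫_0^5 -4*x^3 dx = -625;  ∫_0^5 -4*x^2 dx = -500/3;  ∫_0^5 1 dx = 5.
  Sum: 312500/7 + 62500/3 + 2500 − 625 − 500/3 + 5 = 1410980/21.
  ∫_0^5 u'(x)^2 dx = ∫_0^5 (36*x^4 + 48*x^3 + 16*x^2) dx. Term by term:
    ∫_0^5 36*x^4 dx = 22500;  ∫_0^5 48*x^3 dx = 7500;  ∫_0^5 16*x^2 dx = 2000/3.
  Sum: 22500 + 7500 + 2000/3 = 92000/3.
Adding: ||u||_{H^1}^2 = 1410980/21 + 92000/3 = 2054980/21.


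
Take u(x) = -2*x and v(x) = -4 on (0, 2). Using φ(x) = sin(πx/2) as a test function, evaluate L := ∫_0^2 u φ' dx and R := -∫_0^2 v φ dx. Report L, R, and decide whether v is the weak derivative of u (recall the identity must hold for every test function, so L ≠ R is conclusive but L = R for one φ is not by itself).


LHS = 8/π, RHS = 16/π. No, v is not the weak derivative of u.

u(x) = -2*x, classical derivative u'(x) = -2.
φ(x) = sin(πx/2), so φ'(x) = π*cos(π*x/2)/2.
Note φ(0) = φ(2) = 0, so the boundary term u·φ vanishes.
LHS = ∫_0^2 u(x) φ'(x) dx = ∫_0^2 (-π*x*cos(π*x/2)) dx. Term by term:
  ∫_0^2 -π*x*cos(π*x/2) dx = 8/π.
So LHS = 8/π.
∫_0^2 v(x) φ(x) dx = ∫_0^2 (-4*sin(π*x/2)) dx. Term by term:
  ∫_0^2 -4*sin(π*x/2) dx = -16/π.
So RHS = -∫_0^2 v(x) φ(x) dx = 16/π.
LHS − RHS = -8/π ≠ 0, so the identity fails.
(For a valid weak derivative the identity must hold for EVERY test function, in particular this one. The failure shows v is NOT the weak derivative of u.)
Correct weak derivative would be u'(x) = -2.


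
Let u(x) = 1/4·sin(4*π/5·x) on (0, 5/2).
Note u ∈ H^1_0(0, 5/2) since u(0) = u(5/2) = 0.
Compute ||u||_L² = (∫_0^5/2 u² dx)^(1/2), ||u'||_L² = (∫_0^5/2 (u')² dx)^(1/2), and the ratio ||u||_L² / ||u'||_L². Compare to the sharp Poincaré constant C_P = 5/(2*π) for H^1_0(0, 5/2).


||u||_L² / ||u'||_L² = 5/(4*π) < C_P = 5/(2*π).

u(x) = 1/4·sin(4*π/5·x), so u'(x) = π*cos(4*π*x/5)/5.
Writing u(x) = A·sin(kπx/L) with A = 1/4 and k = 2, use ∫_0^L sin²(kπx/L) dx = L/2 and ∫_0^L cos²(kπx/L) dx = L/2.
u² = 1/16·sin²(4*π/5·x) and (u')² = π^2/25·cos²(4*π/5·x), and each of sin², cos² integrates to L/2 = 5/4 over (0, 5/2).
∫_0^5/2 u² dx = 5/64, so ||u||_L² = sqrt(5)/8.
∫_0^5/2 (u')² dx = π^2/20, so ||u'||_L² = sqrt(5)*π/10.
Ratio ||u||_L² / ||u'||_L² = 5/(4*π).
Sharp Poincaré constant on H^1_0(0, 5/2) is C_P = L/π = 5/(2*π), achieved by sin(2*π/5·x).
This is the k = 2 harmonic; the ratio L/(kπ) is strictly less than C_P = L/π, consistent with the sharp inequality ||u||_L² ≤ C_P ||u'||_L².


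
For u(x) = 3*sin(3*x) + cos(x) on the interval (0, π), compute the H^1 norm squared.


||u||_{H^1(0,π)}^2 = 46*π

u'(x) = -sin(x) + 9*cos(3*x).
Expand u² and (u')² and integrate term by term on (0, π), using: for integers n ≥ 1, ∫_0^π sin²(nx) dx = ∫_0^π cos²(nx) dx = π/2; for n ≠ n', ∫_0^π sin(nx)sin(n'x) dx = ∫_0^π cos(nx)cos(n'x) dx = 0; and by product-to-sum, ∫_0^π sin(nx)cos(n'x) dx = ½∫_0^π [sin((n+n')x) + sin((n−n')x)] dx, which is 0 when n+n' is even and 2n/(n²−n'²) when n+n' is odd (it need not vanish on (0, π)).
  u² squared terms: (3)²·∫sin(3x)² dx = 9·π/2 = 9*π/2;  (1)²·∫cos(x)² dx = 1·π/2 = π/2.
  u² cross terms: 2·(3)·(1)·∫sin(3x)·cos(x) dx = 6·(0) = 0.
  So ∫_0^π u² dx = 9*π/2 + π/2 + 0 = 5*π.
  (u')² squared terms: (-1)²·∫sin(x)² dx = 1·π/2 = π/2;  (9)²·∫cos(3x)² dx = 81·π/2 = 81*π/2.
  (u')² cross terms: 2·(-1)·(9)·∫sin(x)·cos(3x) dx = -18·(0) = 0.
  So ∫_0^π (u')² dx = π/2 + 81*π/2 + 0 = 41*π.
||u||_{H^1}^2 = (5*π) + (41*π) = 46*π.


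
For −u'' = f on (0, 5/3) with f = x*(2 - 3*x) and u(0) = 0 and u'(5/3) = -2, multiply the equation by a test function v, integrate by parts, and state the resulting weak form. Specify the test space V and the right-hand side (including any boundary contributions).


V = {v ∈ H^1(0, 5/3) : v(0) = 0} (test functions vanish at x = 0 where u is specified); weak form: ∫_0^5/3 u'v' dx = ∫_0^5/3 (x*(2 - 3*x)) v dx − 2·v(5/3) for all v ∈ V.

Multiply both sides by a test function v and integrate from 0 to 5/3:
  ∫_0^5/3 −u''(x) v(x) dx = ∫_0^5/3 f(x) v(x) dx.
Integrate the LHS by parts once:
  ∫_0^5/3 −u'' v dx = −[u'(x) v(x)]_0^5/3 + ∫_0^5/3 u'(x) v'(x) dx.
Thus ∫_0^5/3 u'(x) v'(x) dx = ∫_0^5/3 f(x) v(x) dx + [u'(x) v(x)]_0^5/3.
Choose V so that boundary terms are either known or forced to vanish.
Mixed BC: u(0) = 0 (Dirichlet) and u'(5/3) = -2 (Neumann). Define V = {v ∈ H^1(0, 5/3) : v(0) = 0}. Then [u' v]_0^5/3 = u'(5/3)·v(5/3) − u'(0)·0 = − 2·v(5/3).
Weak formulation: find u (satisfying any essential BC) such that ∫_0^5/3 u'(x) v'(x) dx = ∫_0^5/3 f v dx − 2·v(5/3) for all v ∈ V (Dirichlet at 0 absorbed into V; Neumann datum at x = 5/3 contributes the boundary term).
Substituting f(x) = x*(2 - 3*x), the right-hand side is ∫_0^5/3 (x*(2 - 3*x)) v dx − 2·v(5/3).


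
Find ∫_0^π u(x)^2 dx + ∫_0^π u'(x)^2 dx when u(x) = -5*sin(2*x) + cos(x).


||u||_{H^1(0,π)}^2 = -80/3 + 127*π/2

u'(x) = -sin(x) - 10*cos(2*x).
Expand u² and (u')² and integrate term by term on (0, π), using: for integers n ≥ 1, ∫_0^π sin²(nx) dx = ∫_0^π cos²(nx) dx = π/2; for n ≠ n', ∫_0^π sin(nx)sin(n'x) dx = ∫_0^π cos(nx)cos(n'x) dx = 0; and by product-to-sum, ∫_0^π sin(nx)cos(n'x) dx = ½∫_0^π [sin((n+n')x) + sin((n−n')x)] dx, which is 0 when n+n' is even and 2n/(n²−n'²) when n+n' is odd (it need not vanish on (0, π)).
  u² squared terms: (-5)²·∫sin(2x)² dx = 25·π/2 = 25*π/2;  (1)²·∫cos(x)² dx = 1·π/2 = π/2.
  u² cross terms: 2·(-5)·(1)·∫sin(2x)·cos(x) dx = -10·(4/3) = -40/3.
  So ∫_0^π u² dx = 25*π/2 + π/2 − 40/3 = -40/3 + 13*π.
  (u')² squared terms: (-1)²·∫sin(x)² dx = 1·π/2 = π/2;  (-10)²·∫cos(2x)² dx = 100·π/2 = 50*π.
  (u')² cross terms: 2·(-1)·(-10)·∫sin(x)·cos(2x) dx = 20·(-2/3) = -40/3.
  So ∫_0^π (u')² dx = π/2 + 50*π − 40/3 = -40/3 + 101*π/2.
||u||_{H^1}^2 = (-40/3 + 13*π) + (-40/3 + 101*π/2) = -80/3 + 127*π/2.


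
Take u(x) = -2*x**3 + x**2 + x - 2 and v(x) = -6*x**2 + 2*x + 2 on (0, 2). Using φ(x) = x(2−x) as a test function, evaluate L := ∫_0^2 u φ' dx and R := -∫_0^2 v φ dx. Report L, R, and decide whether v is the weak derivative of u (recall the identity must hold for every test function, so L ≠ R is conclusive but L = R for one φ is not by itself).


LHS = 28/5, RHS = 64/15. No, v is not the weak derivative of u.

u(x) = -2*x**3 + x**2 + x - 2, classical derivative u'(x) = -6*x**2 + 2*x + 1.
φ(x) = x(2−x), so φ'(x) = 2 - 2*x.
Note φ(0) = φ(2) = 0, so the boundary term u·φ vanishes.
LHS = ∫_0^2 u(x) φ'(x) dx = ∫_0^2 (4*x^4 - 6*x^3 + 6*x - 4) dx. Term by term:
  ∫_0^2 4*x^4 dx = 128/5;  ∫_0^2 -6*x^3 dx = -24;  ∫_0^2 6*x dx = 12;
  ∫_0^2 -4 dx = -8.
Sum: 128/5 − 24 + 12 − 8 = 28/5.
So LHS = 28/5.
∫_0^2 v(x) φ(x) dx = ∫_0^2 (6*x^4 - 14*x^3 + 2*x^2 + 4*x) dx. Term by term:
  ∫_0^2 6*x^4 dx = 192/5;  ∫_0^2 -14*x^3 dx = -56;  ∫_0^2 2*x^2 dx = 16/3;
  ∫_0^2 4*x dx = 8.
Sum: 192/5 − 56 + 16/3 + 8 = -64/15.
So RHS = -∫_0^2 v(x) φ(x) dx = 64/15.
LHS − RHS = 4/3 ≠ 0, so the identity fails.
(For a valid weak derivative the identity must hold for EVERY test function, in particular this one. The failure shows v is NOT the weak derivative of u.)
Correct weak derivative would be u'(x) = -6*x**2 + 2*x + 1.


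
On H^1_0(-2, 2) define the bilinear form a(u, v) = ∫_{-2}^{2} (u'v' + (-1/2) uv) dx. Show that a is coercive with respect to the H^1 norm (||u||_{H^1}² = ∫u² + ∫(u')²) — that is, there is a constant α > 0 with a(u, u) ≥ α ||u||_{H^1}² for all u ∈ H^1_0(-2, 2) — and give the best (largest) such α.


α = (-8 + π^2)/(π^2 + 16)

Coercivity of a(·,·) on H^1_0(-2, 2) means a(u, u) ≥ α ||u||_{H^1}² for every u ∈ H^1_0.
The interval has length L = 4, and Poincaré/coercivity depend only on L. Here a(u, u) = ∫(u')² + (-1/2)·∫u².
Here c = -1/2 < 0 with |c| < (π/L)² = π^2/16, so coercivity still holds. The condition a(u,u) ≥ α||u||_{H^1}² reads (1−α)∫(u')² ≥ (α−c)∫u². Any admissible α is ≤ 1 (rapidly oscillating u have ∫u²/∫(u')² → 0), and α = 1 would force 0 ≥ (1−c)∫u², impossible since c < 1; so 1−α > 0. By the sharp Poincaré inequality on H^1_0 of an interval of length L, ∫(u')² ≥ (π/L)²∫u² with equality for the first sine mode sin(π(x−x₀)/L) (x₀ the left endpoint), so the inequality holds for all u iff (1−α)(π/L)² ≥ α − c, i.e. α ≤ ((π/L)² + c)/((π/L)² + 1) = (1 + c(L/π)²)/(1 + (L/π)²). (Direct route, valid since c ≤ 0: Poincaré gives c∫u² ≥ c(L/π)²∫(u')², so a(u,u) ≥ (1 + c(L/π)²)∫(u')², while ||u||_{H^1}² ≤ (1 + (L/π)²)∫(u')²; dividing yields the same α.) With (π/L)² = π^2/16 and c = -1/2, the largest admissible constant is α = ((π/L)² + c)/((π/L)² + 1).
Simplifying, α = (-8 + π^2)/(π^2 + 16).


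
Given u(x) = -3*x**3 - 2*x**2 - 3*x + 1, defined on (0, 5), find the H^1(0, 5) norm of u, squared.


||u||_{H^1}^2 = 2963225/14

The H^1 norm (squared) on an interval (0, L) is
  ||u||_{H^1}^2 = ∫_0^L u(x)^2 dx + ∫_0^L u'(x)^2 dx.
Compute u'(x) = -9*x**2 - 4*x - 3.
Then u(x)^2 = 9*x**6 + 12*x**5 + 22*x**4 + 6*x**3 + 5*x**2 - 6*x + 1 and u'(x)^2 = 81*x**4 + 72*x**3 + 70*x**2 + 24*x + 9.
Integrate each monomial from 0 to 5 using ∫_0^5 c·x^n dx = c·5^(n+1)/(n+1):
  ∫_0^5 u(x)^2 dx = ∫_0^5 (9*x^6 + 12*x^5 + 22*x^4 + 6*x^3 + 5*x^2 - 6*x + 1) dx. Term by term:
    ∫_0^5 9*x^6 dx = 703125/7;  ∫_0^5 12*x^5 dx = 31250;  ∫_0^5 22*x^4 dx = 13750;
    ∫_0^5 6*x^3 dx = 1875/2;  ∫_0^5 5*x^2 dx = 625/3;  ∫_0^5 -6*x dx = -75;
    ∫_0^5 1 dx = 5.
  Sum: 703125/7 + 31250 + 13750 + 1875/2 + 625/3 − 75 + 5 = 6153935/42.
  ∫_0^5 u'(x)^2 dx = ∫_0^5 (81*x^4 + 72*x^3 + 70*x^2 + 24*x + 9) dx. Term by term:
    ∫_0^5 81*x^4 dx = 50625;  ∫_0^5 72*x^3 dx = 11250;  ∫_0^5 70*x^2 dx = 8750/3;
    ∫_0^5 24*x dx = 300;  ∫_0^5 9 dx = 45.
  Sum: 50625 + 11250 + 8750/3 + 300 + 45 = 195410/3.
Adding: ||u||_{H^1}^2 = 6153935/42 + 195410/3 = 2963225/14.


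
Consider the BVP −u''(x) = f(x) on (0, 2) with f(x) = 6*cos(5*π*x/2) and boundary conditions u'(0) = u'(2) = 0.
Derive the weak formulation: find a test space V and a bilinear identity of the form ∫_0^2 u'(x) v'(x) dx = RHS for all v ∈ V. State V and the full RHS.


V = H^1(0, 2) (no boundary constraint on v; u is determined up to an additive constant); weak form: ∫_0^2 u'v' dx = ∫_0^2 (6*cos(5*π*x/2)) v dx for all v ∈ V.

Multiply both sides by a test function v and integrate from 0 to 2:
  ∫_0^2 −u''(x) v(x) dx = ∫_0^2 f(x) v(x) dx.
Integrate the LHS by parts once:
  ∫_0^2 −u'' v dx = −[u'(x) v(x)]_0^2 + ∫_0^2 u'(x) v'(x) dx.
Thus ∫_0^2 u'(x) v'(x) dx = ∫_0^2 f(x) v(x) dx + [u'(x) v(x)]_0^2.
Choose V so that boundary terms are either known or forced to vanish.
u has homogeneous Neumann: u'(0) = u'(2) = 0. So [u' v]_0^2 = 0·v(2) − 0·v(0) = 0 for any v; take V = H^1(0, 2).
Weak formulation: find u (satisfying any essential BC) such that ∫_0^2 u'(x) v'(x) dx = ∫_0^2 f v dx for all v ∈ V (homogeneous Neumann, so boundary terms vanish).
Substituting f(x) = 6*cos(5*π*x/2), the right-hand side is ∫_0^2 (6*cos(5*π*x/2)) v dx.
Compatibility check (pure Neumann): taking v ≡ 1 ∈ V gives 0 = ∫_0^2 f dx + (0) − (0), i.e. ∫_0^2 f dx must equal u'(0) − u'(2) = 0. Indeed ∫_0^2 (6*cos(5*π*x/2)) dx = 0, so the data are compatible. The solution is then unique only up to an additive constant (fix it e.g. by requiring ∫_0^2 u dx = 0).


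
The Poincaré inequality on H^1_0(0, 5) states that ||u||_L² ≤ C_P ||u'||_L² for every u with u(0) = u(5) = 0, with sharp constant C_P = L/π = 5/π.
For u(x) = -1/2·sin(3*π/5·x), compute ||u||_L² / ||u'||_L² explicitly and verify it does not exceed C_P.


||u||_L² / ||u'||_L² = 5/(3*π) < C_P = 5/π.

u(x) = -1/2·sin(3*π/5·x), so u'(x) = -3*π*cos(3*π*x/5)/10.
Writing u(x) = A·sin(kπx/L) with A = -1/2 and k = 3, use ∫_0^L sin²(kπx/L) dx = L/2 and ∫_0^L cos²(kπx/L) dx = L/2.
u² = 1/4·sin²(3*π/5·x) and (u')² = 9*π^2/100·cos²(3*π/5·x), and each of sin², cos² integrates to L/2 = 5/2 over (0, 5).
∫_0^5 u² dx = 5/8, so ||u||_L² = sqrt(10)/4.
∫_0^5 (u')² dx = 9*π^2/40, so ||u'||_L² = 3*sqrt(10)*π/20.
Ratio ||u||_L² / ||u'||_L² = 5/(3*π).
Sharp Poincaré constant on H^1_0(0, 5) is C_P = L/π = 5/π, achieved by sin(π/5·x).
This is the k = 3 harmonic; the ratio L/(kπ) is strictly less than C_P = L/π, consistent with the sharp inequality ||u||_L² ≤ C_P ||u'||_L².


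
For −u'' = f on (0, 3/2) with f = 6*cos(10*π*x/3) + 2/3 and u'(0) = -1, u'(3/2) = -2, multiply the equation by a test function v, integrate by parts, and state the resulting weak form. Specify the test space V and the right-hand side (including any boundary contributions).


V = H^1(0, 3/2) (v unrestricted at boundary; u is determined up to an additive constant); weak form: ∫_0^3/2 u'v' dx = ∫_0^3/2 (6*cos(10*π*x/3) + 2/3) v dx − 2·v(3/2) + v(0) for all v ∈ V.

Multiply both sides by a test function v and integrate from 0 to 3/2:
  ∫_0^3/2 −u''(x) v(x) dx = ∫_0^3/2 f(x) v(x) dx.
Integrate the LHS by parts once:
  ∫_0^3/2 −u'' v dx = −[u'(x) v(x)]_0^3/2 + ∫_0^3/2 u'(x) v'(x) dx.
Thus ∫_0^3/2 u'(x) v'(x) dx = ∫_0^3/2 f(x) v(x) dx + [u'(x) v(x)]_0^3/2.
Choose V so that boundary terms are either known or forced to vanish.
u has inhomogeneous Neumann u'(0) = -1, u'(3/2) = -2. [u' v]_0^3/2 = (-2)·v(3/2) − (-1)·v(0) = − 2·v(3/2) + v(0). Take V = H^1(0, 3/2); boundary term becomes part of RHS.
Weak formulation: find u (satisfying any essential BC) such that ∫_0^3/2 u'(x) v'(x) dx = ∫_0^3/2 f v dx − 2·v(3/2) + v(0) for all v ∈ V (Neumann data are natural BCs: they enter the RHS as boundary terms).
Substituting f(x) = 6*cos(10*π*x/3) + 2/3, the right-hand side is ∫_0^3/2 (6*cos(10*π*x/3) + 2/3) v dx − 2·v(3/2) + v(0).
Compatibility check (pure Neumann): taking v ≡ 1 ∈ V gives 0 = ∫_0^3/2 f dx + (-2) − (-1), i.e. ∫_0^3/2 f dx must equal u'(0) − u'(3/2) = 1. Indeed ∫_0^3/2 (6*cos(10*π*x/3) + 2/3) dx = 1, so the data are compatible. The solution is then unique only up to an additive constant (fix it e.g. by requiring ∫_0^3/2 u dx = 0).


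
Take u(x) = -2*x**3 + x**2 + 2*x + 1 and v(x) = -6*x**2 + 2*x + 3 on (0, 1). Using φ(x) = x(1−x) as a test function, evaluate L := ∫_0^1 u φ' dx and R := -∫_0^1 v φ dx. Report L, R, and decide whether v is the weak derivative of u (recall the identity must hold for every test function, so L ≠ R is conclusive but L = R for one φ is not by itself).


LHS = -1/5, RHS = -11/30. No, v is not the weak derivative of u.

u(x) = -2*x**3 + x**2 + 2*x + 1, classical derivative u'(x) = -6*x**2 + 2*x + 2.
φ(x) = x(1−x), so φ'(x) = 1 - 2*x.
Note φ(0) = φ(1) = 0, so the boundary term u·φ vanishes.
LHS = ∫_0^1 u(x) φ'(x) dx = ∫_0^1 (4*x^4 - 4*x^3 - 3*x^2 + 1) dx. Term by term:
  ∫_0^1 4*x^4 dx = 4/5;  ∫_0^1 -4*x^3 dx = -1;  ∫_0^1 -3*x^2 dx = -1;
  ∫_0^1 1 dx = 1.
Sum: 4/5 − 1 − 1 + 1 = -1/5.
So LHS = -1/5.
∫_0^1 v(x) φ(x) dx = ∫_0^1 (6*x^4 - 8*x^3 - x^2 + 3*x) dx. Term by term:
  ∫_0^1 6*x^4 dx = 6/5;  ∫_0^1 -8*x^3 dx = -2;  ∫_0^1 -x^2 dx = -1/3;
  ∫_0^1 3*x dx = 3/2.
Sum: 6/5 − 2 − 1/3 + 3/2 = 11/30.
So RHS = -∫_0^1 v(x) φ(x) dx = -11/30.
LHS − RHS = 1/6 ≠ 0, so the identity fails.
(For a valid weak derivative the identity must hold for EVERY test function, in particular this one. The failure shows v is NOT the weak derivative of u.)
Correct weak derivative would be u'(x) = -6*x**2 + 2*x + 2.


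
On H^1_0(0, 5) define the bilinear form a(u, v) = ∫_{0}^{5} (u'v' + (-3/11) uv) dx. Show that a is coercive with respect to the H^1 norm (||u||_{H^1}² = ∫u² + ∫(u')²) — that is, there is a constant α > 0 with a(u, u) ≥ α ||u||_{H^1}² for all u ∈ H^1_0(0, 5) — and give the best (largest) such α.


α = (-75/11 + π^2)/(π^2 + 25)

Coercivity of a(·,·) on H^1_0(0, 5) means a(u, u) ≥ α ||u||_{H^1}² for every u ∈ H^1_0.
The interval has length L = 5, and Poincaré/coercivity depend only on L. Here a(u, u) = ∫(u')² + (-3/11)·∫u².
Here c = -3/11 < 0 with |c| < (π/L)² = π^2/25, so coercivity still holds. The condition a(u,u) ≥ α||u||_{H^1}² reads (1−α)∫(u')² ≥ (α−c)∫u². Any admissible α is ≤ 1 (rapidly oscillating u have ∫u²/∫(u')² → 0), and α = 1 would force 0 ≥ (1−c)∫u², impossible since c < 1; so 1−α > 0. By the sharp Poincaré inequality on H^1_0 of an interval of length L, ∫(u')² ≥ (π/L)²∫u² with equality for the first sine mode sin(π(x−x₀)/L) (x₀ the left endpoint), so the inequality holds for all u iff (1−α)(π/L)² ≥ α − c, i.e. α ≤ ((π/L)² + c)/((π/L)² + 1) = (1 + c(L/π)²)/(1 + (L/π)²). (Direct route, valid since c ≤ 0: Poincaré gives c∫u² ≥ c(L/π)²∫(u')², so a(u,u) ≥ (1 + c(L/π)²)∫(u')², while ||u||_{H^1}² ≤ (1 + (L/π)²)∫(u')²; dividing yields the same α.) With (π/L)² = π^2/25 and c = -3/11, the largest admissible constant is α = ((π/L)² + c)/((π/L)² + 1).
Simplifying, α = (-75/11 + π^2)/(π^2 + 25).


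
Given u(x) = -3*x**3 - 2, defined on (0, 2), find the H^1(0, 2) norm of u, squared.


||u||_{H^1}^2 = 25864/35

The H^1 norm (squared) on an interval (0, L) is
  ||u||_{H^1}^2 = ∫_0^L u(x)^2 dx + ∫_0^L u'(x)^2 dx.
Compute u'(x) = -9*x**2.
Then u(x)^2 = 9*x**6 + 12*x**3 + 4 and u'(x)^2 = 81*x**4.
Integrate each monomial from 0 to 2 using ∫_0^2 c·x^n dx = c·2^(n+1)/(n+1):
  ∫_0^2 u(x)^2 dx = ∫_0^2 (9*x^6 + 12*x^3 + 4) dx. Term by term:
    ∫_0^2 9*x^6 dx = 1152/7;  ∫_0^2 12*x^3 dx = 48;  ∫_0^2 4 dx = 8.
  Sum: 1152/7 + 48 + 8 = 1544/7.
  ∫_0^2 u'(x)^2 dx = ∫_0^2 (81*x^4) dx. Term by term:
    ∫_0^2 81*x^4 dx = 2592/5.
Adding: ||u||_{H^1}^2 = 1544/7 + 2592/5 = 25864/35.


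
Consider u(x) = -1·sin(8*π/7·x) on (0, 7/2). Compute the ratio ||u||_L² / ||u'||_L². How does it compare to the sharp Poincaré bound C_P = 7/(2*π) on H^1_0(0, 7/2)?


||u||_L² / ||u'||_L² = 7/(8*π) < C_P = 7/(2*π).

u(x) = -1·sin(8*π/7·x), so u'(x) = -8*π*cos(8*π*x/7)/7.
Writing u(x) = A·sin(kπx/L) with A = -1 and k = 4, use ∫_0^L sin²(kπx/L) dx = L/2 and ∫_0^L cos²(kπx/L) dx = L/2.
u² = 1·sin²(8*π/7·x) and (u')² = 64*π^2/49·cos²(8*π/7·x), and each of sin², cos² integrates to L/2 = 7/4 over (0, 7/2).
∫_0^7/2 u² dx = 7/4, so ||u||_L² = sqrt(7)/2.
∫_0^7/2 (u')² dx = 16*π^2/7, so ||u'||_L² = 4*sqrt(7)*π/7.
Ratio ||u||_L² / ||u'||_L² = 7/(8*π).
Sharp Poincaré constant on H^1_0(0, 7/2) is C_P = L/π = 7/(2*π), achieved by sin(2*π/7·x).
This is the k = 4 harmonic; the ratio L/(kπ) is strictly less than C_P = L/π, consistent with the sharp inequality ||u||_L² ≤ C_P ||u'||_L².


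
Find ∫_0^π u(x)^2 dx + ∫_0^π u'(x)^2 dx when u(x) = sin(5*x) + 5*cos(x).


||u||_{H^1(0,π)}^2 = 38*π

u'(x) = -5*sin(x) + 5*cos(5*x).
Expand u² and (u')² and integrate term by term on (0, π), using: for integers n ≥ 1, ∫_0^π sin²(nx) dx = ∫_0^π cos²(nx) dx = π/2; for n ≠ n', ∫_0^π sin(nx)sin(n'x) dx = ∫_0^π cos(nx)cos(n'x) dx = 0; and by product-to-sum, ∫_0^π sin(nx)cos(n'x) dx = ½∫_0^π [sin((n+n')x) + sin((n−n')x)] dx, which is 0 when n+n' is even and 2n/(n²−n'²) when n+n' is odd (it need not vanish on (0, π)).
  u² squared terms: (5)²·∫cos(x)² dx = 25·π/2 = 25*π/2;  (1)²·∫sin(5x)² dx = 1·π/2 = π/2.
  u² cross terms: 2·(5)·(1)·∫cos(x)·sin(5x) dx = 10·(0) = 0.
  So ∫_0^π u² dx = 25*π/2 + π/2 + 0 = 13*π.
  (u')² squared terms: (-5)²·∫sin(x)² dx = 25·π/2 = 25*π/2;  (5)²·∫cos(5x)² dx = 25·π/2 = 25*π/2.
  (u')² cross terms: 2·(-5)·(5)·∫sin(x)·cos(5x) dx = -50·(0) = 0.
  So ∫_0^π (u')² dx = 25*π/2 + 25*π/2 + 0 = 25*π.
||u||_{H^1}^2 = (13*π) + (25*π) = 38*π.


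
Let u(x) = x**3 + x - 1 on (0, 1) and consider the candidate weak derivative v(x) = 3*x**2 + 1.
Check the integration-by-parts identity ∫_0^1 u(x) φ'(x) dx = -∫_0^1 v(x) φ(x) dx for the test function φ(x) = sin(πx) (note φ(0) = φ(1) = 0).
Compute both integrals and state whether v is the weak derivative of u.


LHS = -5/π + 12/π^3, RHS = -5/π + 12/π^3. Yes, v = u' weakly.

u(x) = x**3 + x - 1, classical derivative u'(x) = 3*x**2 + 1.
φ(x) = sin(πx), so φ'(x) = π*cos(π*x).
Note φ(0) = φ(1) = 0, so the boundary term u·φ vanishes.
LHS = ∫_0^1 u(x) φ'(x) dx = ∫_0^1 (π*x^3*cos(π*x) + π*x*cos(π*x) - π*cos(π*x)) dx. Term by term:
  ∫_0^1 -π*cos(π*x) dx = 0;  ∫_0^1 π*x*cos(π*x) dx = -2/π;  ∫_0^1 π*x^3*cos(π*x) dx = -3/π + 12/π^3.
Sum: 0 − 2/π + -3/π + 12/π^3 = -5/π + 12/π^3.
So LHS = -5/π + 12/π^3.
∫_0^1 v(x) φ(x) dx = ∫_0^1 (3*x^2*sin(π*x) + sin(π*x)) dx. Term by term:
  ∫_0^1 3*x^2*sin(π*x) dx = -12/π^3 + 3/π;  ∫_0^1 sin(π*x) dx = 2/π.
Sum: -12/π^3 + 3/π + 2/π = -12/π^3 + 5/π.
So RHS = -∫_0^1 v(x) φ(x) dx = -5/π + 12/π^3.
LHS = RHS, so the identity holds for this test φ.
Moreover u is smooth here and v(x) = u'(x) = 3*x**2 + 1 pointwise, so the identity holds for every test function. Hence v is the weak derivative of u.


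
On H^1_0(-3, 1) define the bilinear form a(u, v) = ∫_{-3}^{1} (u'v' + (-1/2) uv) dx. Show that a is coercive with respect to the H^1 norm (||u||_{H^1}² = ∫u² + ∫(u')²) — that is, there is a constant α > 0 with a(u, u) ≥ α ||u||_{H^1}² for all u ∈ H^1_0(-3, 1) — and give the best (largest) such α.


α = (-8 + π^2)/(π^2 + 16)

Coercivity of a(·,·) on H^1_0(-3, 1) means a(u, u) ≥ α ||u||_{H^1}² for every u ∈ H^1_0.
The interval has length L = 4, and Poincaré/coercivity depend only on L. Here a(u, u) = ∫(u')² + (-1/2)·∫u².
Here c = -1/2 < 0 with |c| < (π/L)² = π^2/16, so coercivity still holds. The condition a(u,u) ≥ α||u||_{H^1}² reads (1−α)∫(u')² ≥ (α−c)∫u². Any admissible α is ≤ 1 (rapidly oscillating u have ∫u²/∫(u')² → 0), and α = 1 would force 0 ≥ (1−c)∫u², impossible since c < 1; so 1−α > 0. By the sharp Poincaré inequality on H^1_0 of an interval of length L, ∫(u')² ≥ (π/L)²∫u² with equality for the first sine mode sin(π(x−x₀)/L) (x₀ the left endpoint), so the inequality holds for all u iff (1−α)(π/L)² ≥ α − c, i.e. α ≤ ((π/L)² + c)/((π/L)² + 1) = (1 + c(L/π)²)/(1 + (L/π)²). (Direct route, valid since c ≤ 0: Poincaré gives c∫u² ≥ c(L/π)²∫(u')², so a(u,u) ≥ (1 + c(L/π)²)∫(u')², while ||u||_{H^1}² ≤ (1 + (L/π)²)∫(u')²; dividing yields the same α.) With (π/L)² = π^2/16 and c = -1/2, the largest admissible constant is α = ((π/L)² + c)/((π/L)² + 1).
Simplifying, α = (-8 + π^2)/(π^2 + 16).
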